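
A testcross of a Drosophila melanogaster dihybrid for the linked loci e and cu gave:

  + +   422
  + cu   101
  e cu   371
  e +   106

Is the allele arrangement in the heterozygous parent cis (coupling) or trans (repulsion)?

The two most frequent classes are + + (422) and e cu (371); these are the parental (non-recombinant) types.
So the F1 carried + + on one chromosome and e cu on the other — the recessive alleles are on the same chromosome (cis / coupling).

cis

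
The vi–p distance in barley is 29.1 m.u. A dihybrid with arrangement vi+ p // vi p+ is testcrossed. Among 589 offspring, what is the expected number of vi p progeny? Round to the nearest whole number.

86

A map distance of 29.1 m.u. corresponds to a recombination frequency of 0.291.
The F1 is vi+ p / vi p+, so vi p is a recombinant gamete class with expected frequency r/2 = 0.291/2 = 0.1455.
Expected number = 0.1455 × 589 = 85.70 ≈ 86.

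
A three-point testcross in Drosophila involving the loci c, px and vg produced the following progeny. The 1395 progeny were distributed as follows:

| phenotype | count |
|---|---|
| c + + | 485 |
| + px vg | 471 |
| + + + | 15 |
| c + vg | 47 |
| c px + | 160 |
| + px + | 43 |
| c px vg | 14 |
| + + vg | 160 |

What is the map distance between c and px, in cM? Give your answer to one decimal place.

The two most frequent reciprocal classes, + px vg and c + +, are the parental types, so the F1 was + px vg / c + +.
The two rarest classes, c px vg and + + +, are the double crossovers. Comparing them with the parentals, only the c allele has switched, so c is the middle locus and the order is px – c – vg.
Crossovers in the px–c interval produce the single-crossover classes + + vg and c px + (160 + 160 = 320) plus the double crossovers (29).
RF(px–c) = (320 + 29) / 1395 = 349/1395 = 0.2502 → 25.0 cM.

25.0 cM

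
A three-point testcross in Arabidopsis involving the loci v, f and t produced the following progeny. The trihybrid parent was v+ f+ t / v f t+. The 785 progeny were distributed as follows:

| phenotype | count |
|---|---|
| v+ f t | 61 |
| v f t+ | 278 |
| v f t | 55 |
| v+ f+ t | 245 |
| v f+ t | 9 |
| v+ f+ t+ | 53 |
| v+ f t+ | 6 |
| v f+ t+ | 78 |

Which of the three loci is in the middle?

The two rarest classes, v f+ t and v+ f t+, are the double crossovers. Comparing them with the parentals, only the v allele has switched, so v is the middle locus and the order is f – v – t.

v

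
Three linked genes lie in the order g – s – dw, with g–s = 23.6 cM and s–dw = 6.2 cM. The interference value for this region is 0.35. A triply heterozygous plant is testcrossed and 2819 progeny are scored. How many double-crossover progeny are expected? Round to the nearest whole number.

27

Map distances give recombination frequencies of 0.236 and 0.062 for the two intervals.
With interference 0.35 (so coincidence = 0.65), expected double-crossover frequency = 0.236 × 0.062 × 0.65 = 0.00951.
Expected number = 0.00951 × 2819 = 26.81 ≈ 27.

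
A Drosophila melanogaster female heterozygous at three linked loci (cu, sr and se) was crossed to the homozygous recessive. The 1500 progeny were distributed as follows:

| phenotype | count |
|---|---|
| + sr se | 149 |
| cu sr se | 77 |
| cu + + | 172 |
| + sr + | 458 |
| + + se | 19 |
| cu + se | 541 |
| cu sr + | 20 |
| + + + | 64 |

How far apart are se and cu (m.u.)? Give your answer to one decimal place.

24.0 m.u.

The two most frequent reciprocal classes, + sr + and cu + se, are the parental types, so the F1 was + sr + / cu + se.
The two rarest classes, cu sr + and + + se, are the double crossovers. Comparing them with the parentals, only the cu allele has switched, so cu is the middle locus and the order is se – cu – sr.
Crossovers in the se–cu interval produce the single-crossover classes + sr se and cu + + (149 + 172 = 321) plus the double crossovers (39).
RF(se–cu) = (321 + 39) / 1500 = 360/1500 = 0.2400 → 24.0 m.u.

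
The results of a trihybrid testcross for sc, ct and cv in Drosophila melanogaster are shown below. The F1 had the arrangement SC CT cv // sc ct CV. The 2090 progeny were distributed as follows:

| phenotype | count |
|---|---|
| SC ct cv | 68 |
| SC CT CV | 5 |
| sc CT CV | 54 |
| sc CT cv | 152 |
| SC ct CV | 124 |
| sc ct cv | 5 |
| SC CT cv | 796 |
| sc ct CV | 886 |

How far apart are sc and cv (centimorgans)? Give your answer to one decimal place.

The two rarest classes, SC CT CV and sc ct cv, are the double crossovers. Comparing them with the parentals, only the cv allele has switched, so cv is the middle locus and the order is sc – cv – ct.
Crossovers in the sc–cv interval produce the single-crossover classes sc CT cv and SC ct CV (152 + 124 = 276) plus the double crossovers (10).
RF(sc–cv) = (276 + 10) / 2090 = 286/2090 = 0.1368 → 13.7 centimorgans.

13.7 centimorgans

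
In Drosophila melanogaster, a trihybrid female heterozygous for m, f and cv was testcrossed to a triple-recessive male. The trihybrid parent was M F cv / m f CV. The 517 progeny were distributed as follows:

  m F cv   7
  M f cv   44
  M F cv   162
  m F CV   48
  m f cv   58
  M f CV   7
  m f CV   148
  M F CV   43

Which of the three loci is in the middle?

The two rarest classes, m F cv and M f CV, are the double crossovers. Comparing them with the parentals, only the m allele has switched, so m is the middle locus and the order is cv – m – f.

m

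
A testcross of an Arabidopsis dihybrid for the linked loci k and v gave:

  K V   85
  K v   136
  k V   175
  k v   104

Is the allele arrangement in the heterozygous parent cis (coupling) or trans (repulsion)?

The two most frequent classes are K v (136) and k V (175); these are the parental (non-recombinant) types.
So the F1 carried K v on one chromosome and k V on the other — the recessive alleles are on opposite chromosomes (trans / repulsion).

trans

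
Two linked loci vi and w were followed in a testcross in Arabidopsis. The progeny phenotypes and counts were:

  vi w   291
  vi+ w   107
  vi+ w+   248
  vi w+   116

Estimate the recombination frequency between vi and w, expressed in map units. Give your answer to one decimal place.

The two most frequent classes, vi+ w+ (248) and vi w (291), are the parental types, so the F1 was vi+ w+ / vi w.
The recombinant classes are vi+ w and vi w+: 107 + 116 = 223.
Recombination frequency = 223/762 = 0.2927 ≈ 29.3%, i.e. 29.3 map units.

29.3 map units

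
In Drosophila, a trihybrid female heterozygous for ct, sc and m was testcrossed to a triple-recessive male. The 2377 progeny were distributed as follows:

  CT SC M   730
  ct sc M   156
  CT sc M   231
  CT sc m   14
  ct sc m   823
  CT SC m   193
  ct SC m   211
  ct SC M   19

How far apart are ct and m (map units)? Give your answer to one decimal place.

The two most frequent reciprocal classes, CT SC M and ct sc m, are the parental types, so the F1 was CT SC M / ct sc m.
The two rarest classes, ct SC M and CT sc m, are the double crossovers. Comparing them with the parentals, only the ct allele has switched, so ct is the middle locus and the order is m – ct – sc.
Crossovers in the m–ct interval produce the single-crossover classes CT SC m and ct sc M (193 + 156 = 349) plus the double crossovers (33).
RF(m–ct) = (349 + 33) / 2377 = 382/2377 = 0.1607 → 16.1 map units.

16.1 map units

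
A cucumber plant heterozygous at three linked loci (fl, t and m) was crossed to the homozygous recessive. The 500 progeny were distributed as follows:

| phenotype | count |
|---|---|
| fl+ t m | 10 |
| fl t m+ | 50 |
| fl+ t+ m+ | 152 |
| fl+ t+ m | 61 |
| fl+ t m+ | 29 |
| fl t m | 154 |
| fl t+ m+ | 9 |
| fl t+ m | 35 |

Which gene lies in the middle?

fl

The two most frequent reciprocal classes, fl t m and fl+ t+ m+, are the parental types, so the F1 was fl t m / fl+ t+ m+.
The two rarest classes, fl+ t m and fl t+ m+, are the double crossovers. Comparing them with the parentals, only the fl allele has switched, so fl is the middle locus and the order is m – fl – t.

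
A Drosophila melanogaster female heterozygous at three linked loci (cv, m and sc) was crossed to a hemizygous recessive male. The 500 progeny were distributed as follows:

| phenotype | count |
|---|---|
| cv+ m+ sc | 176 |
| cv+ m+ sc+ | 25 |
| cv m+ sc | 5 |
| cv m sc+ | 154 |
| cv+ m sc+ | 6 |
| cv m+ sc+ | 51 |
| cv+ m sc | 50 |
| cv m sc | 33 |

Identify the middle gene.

The two most frequent reciprocal classes, cv+ m+ sc and cv m sc+, are the parental types, so the F1 was cv+ m+ sc / cv m sc+.
The two rarest classes, cv m+ sc and cv+ m sc+, are the double crossovers. Comparing them with the parentals, only the cv allele has switched, so cv is the middle locus and the order is sc – cv – m.

cv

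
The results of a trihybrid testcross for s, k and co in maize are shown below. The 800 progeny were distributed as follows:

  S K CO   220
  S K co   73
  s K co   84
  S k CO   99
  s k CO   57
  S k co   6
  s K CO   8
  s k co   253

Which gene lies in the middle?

s

The two most frequent reciprocal classes, s k co and S K CO, are the parental types, so the F1 was s k co / S K CO.
The two rarest classes, S k co and s K CO, are the double crossovers. Comparing them with the parentals, only the s allele has switched, so s is the middle locus and the order is k – s – co.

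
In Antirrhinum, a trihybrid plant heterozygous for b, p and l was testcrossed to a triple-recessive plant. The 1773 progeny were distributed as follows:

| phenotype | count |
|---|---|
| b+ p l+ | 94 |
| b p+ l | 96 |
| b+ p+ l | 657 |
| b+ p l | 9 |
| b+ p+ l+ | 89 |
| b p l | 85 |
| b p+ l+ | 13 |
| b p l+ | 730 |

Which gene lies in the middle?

p

The two most frequent reciprocal classes, b p l+ and b+ p+ l, are the parental types, so the F1 was b p l+ / b+ p+ l.
The two rarest classes, b p+ l+ and b+ p l, are the double crossovers. Comparing them with the parentals, only the p allele has switched, so p is the middle locus and the order is l – p – b.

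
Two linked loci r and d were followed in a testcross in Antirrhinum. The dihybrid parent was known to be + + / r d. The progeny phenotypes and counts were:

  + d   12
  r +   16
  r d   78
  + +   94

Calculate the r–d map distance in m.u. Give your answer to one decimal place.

14.0 m.u.

The recombinant classes are + d and r +: 12 + 16 = 28.
Recombination frequency = 28/200 = 0.1400 ≈ 14.0%, i.e. 14.0 m.u.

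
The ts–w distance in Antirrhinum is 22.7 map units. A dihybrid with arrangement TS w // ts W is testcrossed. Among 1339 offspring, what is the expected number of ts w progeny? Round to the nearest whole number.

152

A map distance of 22.7 map units corresponds to a recombination frequency of 0.227.
The F1 is TS w / ts W, so ts w is a recombinant gamete class with expected frequency r/2 = 0.227/2 = 0.1135.
Expected number = 0.1135 × 1339 = 151.98 ≈ 152.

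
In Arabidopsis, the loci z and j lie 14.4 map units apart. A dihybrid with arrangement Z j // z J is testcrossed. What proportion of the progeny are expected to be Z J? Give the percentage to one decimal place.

A map distance of 14.4 map units corresponds to a recombination frequency of 0.144.
The F1 is Z j / z J, so Z J is a recombinant gamete class with expected frequency r/2 = 0.144/2 = 0.0720.
That is 0.0720 = 7.2% of the progeny.

7.2%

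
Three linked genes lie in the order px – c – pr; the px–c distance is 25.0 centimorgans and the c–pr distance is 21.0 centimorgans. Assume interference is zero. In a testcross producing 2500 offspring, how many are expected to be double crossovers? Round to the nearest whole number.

131

Map distances give recombination frequencies of 0.250 and 0.210 for the two intervals.
With no interference, expected double-crossover frequency = 0.250 × 0.210 = 0.05250.
Expected number = 0.05250 × 2500 = 131.25 ≈ 131.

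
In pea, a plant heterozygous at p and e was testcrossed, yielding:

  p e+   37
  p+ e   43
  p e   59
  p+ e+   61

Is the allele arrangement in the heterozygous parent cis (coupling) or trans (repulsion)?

The two most frequent classes are p+ e+ (61) and p e (59); these are the parental (non-recombinant) types.
So the F1 carried p+ e+ on one chromosome and p e on the other — the recessive alleles are on the same chromosome (cis / coupling).

cis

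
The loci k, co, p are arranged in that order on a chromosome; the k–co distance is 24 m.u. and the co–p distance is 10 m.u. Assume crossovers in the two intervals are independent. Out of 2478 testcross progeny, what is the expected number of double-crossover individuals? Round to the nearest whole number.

59

Map distances give recombination frequencies of 0.240 and 0.100 for the two intervals.
With no interference, expected double-crossover frequency = 0.240 × 0.100 = 0.02400.
Expected number = 0.02400 × 2478 = 59.47 ≈ 59.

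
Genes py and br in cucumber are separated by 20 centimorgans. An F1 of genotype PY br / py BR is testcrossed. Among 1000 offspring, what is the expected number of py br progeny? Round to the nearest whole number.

100

A map distance of 20 centimorgans corresponds to a recombination frequency of 0.200.
The F1 is PY br / py BR, so py br is a recombinant gamete class with expected frequency r/2 = 0.200/2 = 0.1000.
Expected number = 0.1000 × 1000 = 100.00 ≈ 100.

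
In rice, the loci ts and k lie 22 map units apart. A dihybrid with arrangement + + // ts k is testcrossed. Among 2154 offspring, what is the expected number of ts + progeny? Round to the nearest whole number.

A map distance of 22 map units corresponds to a recombination frequency of 0.220.
The F1 is + + / ts k, so ts + is a recombinant gamete class with expected frequency r/2 = 0.220/2 = 0.1100.
Expected number = 0.1100 × 2154 = 236.94 ≈ 237.

237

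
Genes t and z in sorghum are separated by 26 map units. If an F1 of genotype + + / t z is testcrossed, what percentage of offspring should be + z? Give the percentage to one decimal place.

13.0%

A map distance of 26 map units corresponds to a recombination frequency of 0.260.
The F1 is + + / t z, so + z is a recombinant gamete class with expected frequency r/2 = 0.260/2 = 0.1300.
That is 0.1300 = 13.0% of the progeny.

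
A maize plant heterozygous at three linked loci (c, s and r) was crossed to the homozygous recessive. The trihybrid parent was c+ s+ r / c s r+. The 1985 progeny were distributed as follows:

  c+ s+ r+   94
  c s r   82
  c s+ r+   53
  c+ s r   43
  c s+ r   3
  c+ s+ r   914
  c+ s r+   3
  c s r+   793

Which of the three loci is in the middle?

c

The two rarest classes, c s+ r and c+ s r+, are the double crossovers. Comparing them with the parentals, only the c allele has switched, so c is the middle locus and the order is s – c – r.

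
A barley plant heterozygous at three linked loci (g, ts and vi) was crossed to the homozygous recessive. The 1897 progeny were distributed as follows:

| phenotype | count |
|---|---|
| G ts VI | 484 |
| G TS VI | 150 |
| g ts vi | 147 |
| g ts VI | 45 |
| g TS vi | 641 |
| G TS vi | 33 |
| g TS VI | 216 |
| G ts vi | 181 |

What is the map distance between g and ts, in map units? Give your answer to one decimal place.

The two most frequent reciprocal classes, g TS vi and G ts VI, are the parental types, so the F1 was g TS vi / G ts VI.
The two rarest classes, G TS vi and g ts VI, are the double crossovers. Comparing them with the parentals, only the g allele has switched, so g is the middle locus and the order is vi – g – ts.
Crossovers in the g–ts interval produce the single-crossover classes g ts vi and G TS VI (147 + 150 = 297) plus the double crossovers (78).
RF(g–ts) = (297 + 78) / 1897 = 375/1897 = 0.1977 → 19.8 map units.

19.8 map units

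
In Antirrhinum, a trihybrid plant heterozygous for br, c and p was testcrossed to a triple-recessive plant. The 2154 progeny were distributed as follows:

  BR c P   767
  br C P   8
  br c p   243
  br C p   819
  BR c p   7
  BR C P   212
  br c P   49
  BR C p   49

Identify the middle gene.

The two most frequent reciprocal classes, br C p and BR c P, are the parental types, so the F1 was br C p / BR c P.
The two rarest classes, br C P and BR c p, are the double crossovers. Comparing them with the parentals, only the p allele has switched, so p is the middle locus and the order is br – p – c.

p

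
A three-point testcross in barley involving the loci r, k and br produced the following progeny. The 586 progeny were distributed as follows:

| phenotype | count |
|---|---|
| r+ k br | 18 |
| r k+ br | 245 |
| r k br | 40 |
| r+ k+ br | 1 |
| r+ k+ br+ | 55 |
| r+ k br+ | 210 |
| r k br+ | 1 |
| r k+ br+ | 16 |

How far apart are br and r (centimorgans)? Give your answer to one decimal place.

6.1 centimorgans

The two most frequent reciprocal classes, r+ k br+ and r k+ br, are the parental types, so the F1 was r+ k br+ / r k+ br.
The two rarest classes, r k br+ and r+ k+ br, are the double crossovers. Comparing them with the parentals, only the r allele has switched, so r is the middle locus and the order is k – r – br.
Crossovers in the r–br interval produce the single-crossover classes r+ k br and r k+ br+ (18 + 16 = 34) plus the double crossovers (2).
RF(r–br) = (34 + 2) / 586 = 36/586 = 0.0614 → 6.1 centimorgans.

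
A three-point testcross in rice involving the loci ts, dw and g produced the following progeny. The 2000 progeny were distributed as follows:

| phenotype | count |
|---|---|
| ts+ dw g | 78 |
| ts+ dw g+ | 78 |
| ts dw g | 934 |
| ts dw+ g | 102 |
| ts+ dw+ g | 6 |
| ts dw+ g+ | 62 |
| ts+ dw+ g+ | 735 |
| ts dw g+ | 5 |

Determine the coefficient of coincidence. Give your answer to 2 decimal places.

0.76

The two most frequent reciprocal classes, ts+ dw+ g+ and ts dw g, are the parental types, so the F1 was ts+ dw+ g+ / ts dw g.
The two rarest classes, ts+ dw+ g and ts dw g+, are the double crossovers. Comparing them with the parentals, only the g allele has switched, so g is the middle locus and the order is ts – g – dw.
ts–g: (140 + 11)/2000 = 0.0755; g–dw: (180 + 11)/2000 = 0.0955.
Expected DCO frequency = 0.0755 × 0.0955 ≈ 0.00721; observed = 11/2000 ≈ 0.00550.
Coefficient of coincidence = 0.00550/0.00721 ≈ 0.76.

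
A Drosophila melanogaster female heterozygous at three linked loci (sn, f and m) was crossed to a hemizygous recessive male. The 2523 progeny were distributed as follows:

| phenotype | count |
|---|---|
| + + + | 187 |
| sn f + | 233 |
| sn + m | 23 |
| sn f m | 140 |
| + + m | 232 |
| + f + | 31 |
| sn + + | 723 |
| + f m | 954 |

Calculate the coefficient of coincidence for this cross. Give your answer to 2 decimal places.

The two most frequent reciprocal classes, + f m and sn + +, are the parental types, so the F1 was + f m / sn + +.
The two rarest classes, + f + and sn + m, are the double crossovers. Comparing them with the parentals, only the m allele has switched, so m is the middle locus and the order is f – m – sn.
f–m: (465 + 54)/2523 = 0.2057; m–sn: (327 + 54)/2523 = 0.1510.
Expected DCO frequency = 0.2057 × 0.1510 ≈ 0.03106; observed = 54/2523 ≈ 0.02140.
Coefficient of coincidence = 0.02140/0.03106 ≈ 0.69.

0.69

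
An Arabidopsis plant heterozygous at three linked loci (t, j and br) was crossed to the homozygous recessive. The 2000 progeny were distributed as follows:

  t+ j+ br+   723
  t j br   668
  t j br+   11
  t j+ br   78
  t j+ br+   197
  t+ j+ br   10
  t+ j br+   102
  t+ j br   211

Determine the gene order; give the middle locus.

The two most frequent reciprocal classes, t+ j+ br+ and t j br, are the parental types, so the F1 was t+ j+ br+ / t j br.
The two rarest classes, t+ j+ br and t j br+, are the double crossovers. Comparing them with the parentals, only the br allele has switched, so br is the middle locus and the order is j – br – t.

br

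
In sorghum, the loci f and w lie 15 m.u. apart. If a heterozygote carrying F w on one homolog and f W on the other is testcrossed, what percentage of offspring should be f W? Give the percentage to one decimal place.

42.5%

A map distance of 15 m.u. corresponds to a recombination frequency of 0.150.
The F1 is F w / f W, so f W is a parental gamete class with expected frequency (1 − r)/2 = 0.850/2 = 0.4250.
That is 0.4250 = 42.5% of the progeny.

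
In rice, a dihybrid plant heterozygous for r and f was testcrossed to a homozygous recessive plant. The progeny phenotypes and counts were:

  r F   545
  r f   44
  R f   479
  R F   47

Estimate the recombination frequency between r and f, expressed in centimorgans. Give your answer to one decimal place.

8.2 centimorgans

The two most frequent classes, R f (479) and r F (545), are the parental types, so the F1 was R f / r F.
The recombinant classes are R F and r f: 47 + 44 = 91.
Recombination frequency = 91/1115 = 0.0816 ≈ 8.2%, i.e. 8.2 centimorgans.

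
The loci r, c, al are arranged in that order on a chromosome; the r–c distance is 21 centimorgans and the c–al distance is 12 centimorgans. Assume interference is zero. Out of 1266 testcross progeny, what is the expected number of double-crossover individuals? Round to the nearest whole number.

Map distances give recombination frequencies of 0.210 and 0.120 for the two intervals.
With no interference, expected double-crossover frequency = 0.210 × 0.120 = 0.02520.
Expected number = 0.02520 × 1266 = 31.90 ≈ 32.

32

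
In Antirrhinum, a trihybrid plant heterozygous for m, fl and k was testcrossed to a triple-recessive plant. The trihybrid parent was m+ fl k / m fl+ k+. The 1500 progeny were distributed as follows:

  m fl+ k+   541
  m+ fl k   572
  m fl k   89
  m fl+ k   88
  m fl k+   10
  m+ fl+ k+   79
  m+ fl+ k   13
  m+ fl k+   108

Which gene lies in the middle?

The two rarest classes, m+ fl+ k and m fl k+, are the double crossovers. Comparing them with the parentals, only the fl allele has switched, so fl is the middle locus and the order is m – fl – k.

fl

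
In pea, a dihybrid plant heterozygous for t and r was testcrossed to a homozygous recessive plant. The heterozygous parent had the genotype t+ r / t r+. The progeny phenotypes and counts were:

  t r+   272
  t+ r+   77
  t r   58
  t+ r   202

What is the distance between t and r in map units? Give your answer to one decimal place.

22.2 map units

The recombinant classes are t+ r+ and t r: 77 + 58 = 135.
Recombination frequency = 135/609 = 0.2217 ≈ 22.2%, i.e. 22.2 map units.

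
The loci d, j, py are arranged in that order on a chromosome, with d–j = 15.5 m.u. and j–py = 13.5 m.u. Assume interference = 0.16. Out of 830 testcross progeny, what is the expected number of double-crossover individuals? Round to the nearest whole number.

15

Map distances give recombination frequencies of 0.155 and 0.135 for the two intervals.
With interference 0.16 (so coincidence = 0.84), expected double-crossover frequency = 0.155 × 0.135 × 0.84 = 0.01758.
Expected number = 0.01758 × 830 = 14.59 ≈ 15.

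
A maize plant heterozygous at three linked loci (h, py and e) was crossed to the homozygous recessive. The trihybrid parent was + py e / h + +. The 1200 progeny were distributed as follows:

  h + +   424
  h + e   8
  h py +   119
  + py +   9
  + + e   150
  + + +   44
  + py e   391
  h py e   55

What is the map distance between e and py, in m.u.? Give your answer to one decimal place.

The two rarest classes, + py + and h + e, are the double crossovers. Comparing them with the parentals, only the e allele has switched, so e is the middle locus and the order is h – e – py.
Crossovers in the e–py interval produce the single-crossover classes + + e and h py + (150 + 119 = 269) plus the double crossovers (17).
RF(e–py) = (269 + 17) / 1200 = 286/1200 = 0.2383 → 23.8 m.u.

23.8 m.u.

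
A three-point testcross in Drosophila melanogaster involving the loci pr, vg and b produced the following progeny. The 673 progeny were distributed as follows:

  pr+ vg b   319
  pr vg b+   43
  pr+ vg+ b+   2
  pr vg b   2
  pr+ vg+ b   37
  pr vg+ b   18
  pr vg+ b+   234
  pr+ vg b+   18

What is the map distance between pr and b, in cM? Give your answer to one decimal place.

The two most frequent reciprocal classes, pr vg+ b+ and pr+ vg b, are the parental types, so the F1 was pr vg+ b+ / pr+ vg b.
The two rarest classes, pr+ vg+ b+ and pr vg b, are the double crossovers. Comparing them with the parentals, only the pr allele has switched, so pr is the middle locus and the order is b – pr – vg.
Crossovers in the b–pr interval produce the single-crossover classes pr vg+ b and pr+ vg b+ (18 + 18 = 36) plus the double crossovers (4).
RF(b–pr) = (36 + 4) / 673 = 40/673 = 0.0594 → 5.9 cM.

5.9 cM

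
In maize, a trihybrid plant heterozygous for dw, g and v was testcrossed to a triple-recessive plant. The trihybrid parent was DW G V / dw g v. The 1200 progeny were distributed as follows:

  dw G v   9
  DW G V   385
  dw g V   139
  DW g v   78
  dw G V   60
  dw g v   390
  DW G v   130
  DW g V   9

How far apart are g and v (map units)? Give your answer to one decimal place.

23.9 map units

The two rarest classes, DW g V and dw G v, are the double crossovers. Comparing them with the parentals, only the g allele has switched, so g is the middle locus and the order is v – g – dw.
Crossovers in the v–g interval produce the single-crossover classes DW G v and dw g V (130 + 139 = 269) plus the double crossovers (18).
RF(v–g) = (269 + 18) / 1200 = 287/1200 = 0.2392 → 23.9 map units.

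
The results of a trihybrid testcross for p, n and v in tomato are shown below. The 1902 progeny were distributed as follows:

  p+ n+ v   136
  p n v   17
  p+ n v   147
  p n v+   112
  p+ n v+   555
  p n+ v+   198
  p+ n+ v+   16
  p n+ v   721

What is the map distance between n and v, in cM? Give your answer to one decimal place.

The two most frequent reciprocal classes, p+ n v+ and p n+ v, are the parental types, so the F1 was p+ n v+ / p n+ v.
The two rarest classes, p+ n+ v+ and p n v, are the double crossovers. Comparing them with the parentals, only the n allele has switched, so n is the middle locus and the order is p – n – v.
Crossovers in the n–v interval produce the single-crossover classes p+ n v and p n+ v+ (147 + 198 = 345) plus the double crossovers (33).
RF(n–v) = (345 + 33) / 1902 = 378/1902 = 0.1987 → 19.9 cM.

19.9 cM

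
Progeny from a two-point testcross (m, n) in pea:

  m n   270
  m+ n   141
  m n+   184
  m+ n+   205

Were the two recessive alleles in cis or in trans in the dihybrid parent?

cis

The two most frequent classes are m+ n+ (205) and m n (270); these are the parental (non-recombinant) types.
So the F1 carried m+ n+ on one chromosome and m n on the other — the recessive alleles are on the same chromosome (cis / coupling).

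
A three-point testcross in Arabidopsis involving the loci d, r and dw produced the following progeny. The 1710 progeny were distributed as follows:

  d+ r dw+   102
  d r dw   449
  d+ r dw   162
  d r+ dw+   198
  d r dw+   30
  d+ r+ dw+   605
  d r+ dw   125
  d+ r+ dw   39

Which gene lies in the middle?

The two most frequent reciprocal classes, d+ r+ dw+ and d r dw, are the parental types, so the F1 was d+ r+ dw+ / d r dw.
The two rarest classes, d+ r+ dw and d r dw+, are the double crossovers. Comparing them with the parentals, only the dw allele has switched, so dw is the middle locus and the order is d – dw – r.

dw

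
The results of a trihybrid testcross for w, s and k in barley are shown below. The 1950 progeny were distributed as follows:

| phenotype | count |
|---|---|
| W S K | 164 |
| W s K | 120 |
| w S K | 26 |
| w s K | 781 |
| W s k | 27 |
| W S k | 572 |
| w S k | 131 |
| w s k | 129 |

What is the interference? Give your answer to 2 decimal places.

The two most frequent reciprocal classes, w s K and W S k, are the parental types, so the F1 was w s K / W S k.
The two rarest classes, w S K and W s k, are the double crossovers. Comparing them with the parentals, only the s allele has switched, so s is the middle locus and the order is k – s – w.
k–s: (293 + 53)/1950 = 0.1774; s–w: (251 + 53)/1950 = 0.1559.
Expected DCO frequency = 0.1774 × 0.1559 ≈ 0.02766; observed = 53/1950 ≈ 0.02718.
Coefficient of coincidence = 0.02718/0.02766 ≈ 0.98; interference = 1 − 0.98 = 0.02.

0.02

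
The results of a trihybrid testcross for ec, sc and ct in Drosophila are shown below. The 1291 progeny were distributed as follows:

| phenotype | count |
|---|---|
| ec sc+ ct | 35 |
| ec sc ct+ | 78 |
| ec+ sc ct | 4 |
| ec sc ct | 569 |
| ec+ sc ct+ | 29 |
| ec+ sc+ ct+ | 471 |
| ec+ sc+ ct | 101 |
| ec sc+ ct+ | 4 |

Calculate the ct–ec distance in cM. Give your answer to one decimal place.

The two most frequent reciprocal classes, ec+ sc+ ct+ and ec sc ct, are the parental types, so the F1 was ec+ sc+ ct+ / ec sc ct.
The two rarest classes, ec sc+ ct+ and ec+ sc ct, are the double crossovers. Comparing them with the parentals, only the ec allele has switched, so ec is the middle locus and the order is sc – ec – ct.
Crossovers in the ec–ct interval produce the single-crossover classes ec+ sc+ ct and ec sc ct+ (101 + 78 = 179) plus the double crossovers (8).
RF(ec–ct) = (179 + 8) / 1291 = 187/1291 = 0.1448 → 14.5 cM.

14.5 cM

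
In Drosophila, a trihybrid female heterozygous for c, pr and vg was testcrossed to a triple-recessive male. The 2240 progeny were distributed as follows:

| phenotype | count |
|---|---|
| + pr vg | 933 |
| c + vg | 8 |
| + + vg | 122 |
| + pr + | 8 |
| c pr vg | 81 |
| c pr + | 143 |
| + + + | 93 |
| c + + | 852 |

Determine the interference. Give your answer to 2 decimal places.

The two most frequent reciprocal classes, + pr vg and c + +, are the parental types, so the F1 was + pr vg / c + +.
The two rarest classes, + pr + and c + vg, are the double crossovers. Comparing them with the parentals, only the vg allele has switched, so vg is the middle locus and the order is pr – vg – c.
pr–vg: (265 + 16)/2240 = 0.1254; vg–c: (174 + 16)/2240 = 0.0848.
Expected DCO frequency = 0.1254 × 0.0848 ≈ 0.01063; observed = 16/2240 ≈ 0.00714.
Coefficient of coincidence = 0.00714/0.01063 ≈ 0.67; interference = 1 − 0.67 = 0.33.

0.33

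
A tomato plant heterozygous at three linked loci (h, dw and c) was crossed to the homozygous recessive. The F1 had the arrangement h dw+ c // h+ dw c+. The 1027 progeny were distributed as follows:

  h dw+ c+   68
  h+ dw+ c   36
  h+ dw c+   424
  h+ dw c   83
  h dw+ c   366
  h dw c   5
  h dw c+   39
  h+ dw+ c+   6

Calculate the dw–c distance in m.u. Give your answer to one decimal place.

15.8 m.u.

The two rarest classes, h dw c and h+ dw+ c+, are the double crossovers. Comparing them with the parentals, only the dw allele has switched, so dw is the middle locus and the order is c – dw – h.
Crossovers in the c–dw interval produce the single-crossover classes h dw+ c+ and h+ dw c (68 + 83 = 151) plus the double crossovers (11).
RF(c–dw) = (151 + 11) / 1027 = 162/1027 = 0.1577 → 15.8 m.u.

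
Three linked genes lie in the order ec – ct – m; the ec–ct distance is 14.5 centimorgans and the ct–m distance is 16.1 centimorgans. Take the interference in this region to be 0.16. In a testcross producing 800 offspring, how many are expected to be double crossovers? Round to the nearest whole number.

Map distances give recombination frequencies of 0.145 and 0.161 for the two intervals.
With interference 0.16 (so coincidence = 0.84), expected double-crossover frequency = 0.145 × 0.161 × 0.84 = 0.01961.
Expected number = 0.01961 × 800 = 15.69 ≈ 16.

16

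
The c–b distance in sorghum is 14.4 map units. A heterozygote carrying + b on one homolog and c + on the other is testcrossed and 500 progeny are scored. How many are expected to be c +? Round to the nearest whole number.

214

A map distance of 14.4 map units corresponds to a recombination frequency of 0.144.
The F1 is + b / c +, so c + is a parental gamete class with expected frequency (1 − r)/2 = 0.856/2 = 0.4280.
Expected number = 0.4280 × 500 = 214.00 ≈ 214.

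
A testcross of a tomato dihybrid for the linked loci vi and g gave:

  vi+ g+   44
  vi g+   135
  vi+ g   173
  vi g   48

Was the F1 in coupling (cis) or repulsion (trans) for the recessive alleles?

The two most frequent classes are vi+ g (173) and vi g+ (135); these are the parental (non-recombinant) types.
So the F1 carried vi+ g on one chromosome and vi g+ on the other — the recessive alleles are on opposite chromosomes (trans / repulsion).

trans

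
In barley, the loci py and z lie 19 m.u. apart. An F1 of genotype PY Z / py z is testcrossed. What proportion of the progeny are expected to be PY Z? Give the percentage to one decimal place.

40.5%

A map distance of 19 m.u. corresponds to a recombination frequency of 0.190.
The F1 is PY Z / py z, so PY Z is a parental gamete class with expected frequency (1 − r)/2 = 0.810/2 = 0.4050.
That is 0.4050 = 40.5% of the progeny.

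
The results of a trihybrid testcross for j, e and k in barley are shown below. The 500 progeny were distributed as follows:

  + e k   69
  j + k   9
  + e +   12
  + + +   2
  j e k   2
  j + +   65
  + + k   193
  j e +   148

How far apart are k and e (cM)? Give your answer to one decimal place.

27.6 cM

The two most frequent reciprocal classes, + + k and j e +, are the parental types, so the F1 was + + k / j e +.
The two rarest classes, + + + and j e k, are the double crossovers. Comparing them with the parentals, only the k allele has switched, so k is the middle locus and the order is e – k – j.
Crossovers in the e–k interval produce the single-crossover classes + e k and j + + (69 + 65 = 134) plus the double crossovers (4).
RF(e–k) = (134 + 4) / 500 = 138/500 = 0.2760 → 27.6 cM.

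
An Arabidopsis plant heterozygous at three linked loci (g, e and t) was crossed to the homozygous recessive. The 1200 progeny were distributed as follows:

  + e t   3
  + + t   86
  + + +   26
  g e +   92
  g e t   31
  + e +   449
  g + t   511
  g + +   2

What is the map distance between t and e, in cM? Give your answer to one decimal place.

5.2 cM

The two most frequent reciprocal classes, g + t and + e +, are the parental types, so the F1 was g + t / + e +.
The two rarest classes, g + + and + e t, are the double crossovers. Comparing them with the parentals, only the t allele has switched, so t is the middle locus and the order is e – t – g.
Crossovers in the e–t interval produce the single-crossover classes g e t and + + + (31 + 26 = 57) plus the double crossovers (5).
RF(e–t) = (57 + 5) / 1200 = 62/1200 = 0.0517 → 5.2 cM.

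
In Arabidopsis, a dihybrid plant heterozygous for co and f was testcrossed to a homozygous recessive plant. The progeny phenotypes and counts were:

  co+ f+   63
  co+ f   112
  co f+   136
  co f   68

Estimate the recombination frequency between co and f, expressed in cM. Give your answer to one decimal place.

The two most frequent classes, co+ f (112) and co f+ (136), are the parental types, so the F1 was co+ f / co f+.
The recombinant classes are co+ f+ and co f: 63 + 68 = 131.
Recombination frequency = 131/379 = 0.3456 ≈ 34.6%, i.e. 34.6 cM.

34.6 cM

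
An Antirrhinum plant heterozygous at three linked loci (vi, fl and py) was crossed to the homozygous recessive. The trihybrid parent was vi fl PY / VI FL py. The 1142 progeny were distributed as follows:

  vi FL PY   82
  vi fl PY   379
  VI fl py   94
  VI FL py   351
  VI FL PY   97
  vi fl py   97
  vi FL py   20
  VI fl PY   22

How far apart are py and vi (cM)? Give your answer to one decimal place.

The two rarest classes, VI fl PY and vi FL py, are the double crossovers. Comparing them with the parentals, only the vi allele has switched, so vi is the middle locus and the order is py – vi – fl.
Crossovers in the py–vi interval produce the single-crossover classes vi fl py and VI FL PY (97 + 97 = 194) plus the double crossovers (42).
RF(py–vi) = (194 + 42) / 1142 = 236/1142 = 0.2067 → 20.7 cM.

20.7 cM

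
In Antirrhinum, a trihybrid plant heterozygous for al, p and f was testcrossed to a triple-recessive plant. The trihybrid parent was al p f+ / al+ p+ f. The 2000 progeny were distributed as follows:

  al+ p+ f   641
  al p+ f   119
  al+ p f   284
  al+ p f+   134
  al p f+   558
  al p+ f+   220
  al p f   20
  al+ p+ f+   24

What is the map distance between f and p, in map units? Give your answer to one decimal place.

The two rarest classes, al p f and al+ p+ f+, are the double crossovers. Comparing them with the parentals, only the f allele has switched, so f is the middle locus and the order is p – f – al.
Crossovers in the p–f interval produce the single-crossover classes al p+ f+ and al+ p f (220 + 284 = 504) plus the double crossovers (44).
RF(p–f) = (504 + 44) / 2000 = 548/2000 = 0.2740 → 27.4 map units.

27.4 map units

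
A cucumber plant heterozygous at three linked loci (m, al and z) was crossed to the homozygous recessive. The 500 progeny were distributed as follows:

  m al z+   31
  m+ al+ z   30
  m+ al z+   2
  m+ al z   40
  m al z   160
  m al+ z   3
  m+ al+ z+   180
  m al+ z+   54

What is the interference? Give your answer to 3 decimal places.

The two most frequent reciprocal classes, m al z and m+ al+ z+, are the parental types, so the F1 was m al z / m+ al+ z+.
The two rarest classes, m al+ z and m+ al z+, are the double crossovers. Comparing them with the parentals, only the al allele has switched, so al is the middle locus and the order is m – al – z.
m–al: (94 + 5)/500 = 0.1980; al–z: (61 + 5)/500 = 0.1320.
Expected DCO frequency = 0.1980 × 0.1320 ≈ 0.02614; observed = 5/500 ≈ 0.01000.
Coefficient of coincidence = 0.01000/0.02614 ≈ 0.383; interference = 1 − 0.383 = 0.617.

0.617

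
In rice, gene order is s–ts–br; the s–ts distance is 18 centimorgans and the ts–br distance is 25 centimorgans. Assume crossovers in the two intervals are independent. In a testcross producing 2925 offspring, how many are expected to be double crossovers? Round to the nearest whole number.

132

Map distances give recombination frequencies of 0.180 and 0.250 for the two intervals.
With no interference, expected double-crossover frequency = 0.180 × 0.250 = 0.04500.
Expected number = 0.04500 × 2925 = 131.62 ≈ 132.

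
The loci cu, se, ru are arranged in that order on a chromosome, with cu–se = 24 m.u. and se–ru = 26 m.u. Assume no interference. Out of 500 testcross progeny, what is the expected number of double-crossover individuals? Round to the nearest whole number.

Map distances give recombination frequencies of 0.240 and 0.260 for the two intervals.
With no interference, expected double-crossover frequency = 0.240 × 0.260 = 0.06240.
Expected number = 0.06240 × 500 = 31.20 ≈ 31.

31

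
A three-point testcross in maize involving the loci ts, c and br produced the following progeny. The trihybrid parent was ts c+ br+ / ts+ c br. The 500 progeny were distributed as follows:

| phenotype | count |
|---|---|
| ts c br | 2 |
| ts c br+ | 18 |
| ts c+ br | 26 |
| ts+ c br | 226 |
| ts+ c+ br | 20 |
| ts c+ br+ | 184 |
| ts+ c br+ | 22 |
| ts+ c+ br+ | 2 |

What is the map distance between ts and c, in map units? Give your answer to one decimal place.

The two rarest classes, ts+ c+ br+ and ts c br, are the double crossovers. Comparing them with the parentals, only the ts allele has switched, so ts is the middle locus and the order is c – ts – br.
Crossovers in the c–ts interval produce the single-crossover classes ts c br+ and ts+ c+ br (18 + 20 = 38) plus the double crossovers (4).
RF(c–ts) = (38 + 4) / 500 = 42/500 = 0.0840 → 8.4 map units.

8.4 map units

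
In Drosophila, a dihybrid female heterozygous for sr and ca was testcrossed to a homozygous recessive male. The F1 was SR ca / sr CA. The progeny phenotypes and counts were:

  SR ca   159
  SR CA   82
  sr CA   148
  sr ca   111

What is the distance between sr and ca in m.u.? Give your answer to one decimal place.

The recombinant classes are SR CA and sr ca: 82 + 111 = 193.
Recombination frequency = 193/500 = 0.3860 ≈ 38.6%, i.e. 38.6 m.u.

38.6 m.u.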